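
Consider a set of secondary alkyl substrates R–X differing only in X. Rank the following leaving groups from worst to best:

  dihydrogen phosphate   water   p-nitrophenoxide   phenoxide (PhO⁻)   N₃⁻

phenoxide (PhO⁻) < p-nitrophenoxide < N₃⁻ < dihydrogen phosphate < water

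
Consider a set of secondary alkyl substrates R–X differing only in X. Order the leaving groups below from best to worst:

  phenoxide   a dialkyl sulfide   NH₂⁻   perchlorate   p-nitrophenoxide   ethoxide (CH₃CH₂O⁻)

Leaving-group ability tracks the stability of the departed species; conjugate-acid pKₐ is the usual yardstick (lower pKₐ → better LG).
perchlorate: pKₐ(HClO₄) ≈ -10
a dialkyl sulfide: pKₐ(R'₂SH⁺) ≈ -7
p-nitrophenoxide: pKₐ(p-nitrophenol) ≈ 7.2
phenoxide: pKₐ(C₆H₅OH (phenol)) ≈ 10
ethoxide (CH₃CH₂O⁻): pKₐ(CH₃CH₂OH) ≈ 16
NH₂⁻: pKₐ(NH₃) ≈ 38

perchlorate > a dialkyl sulfide > p-nitrophenoxide > phenoxide > ethoxide (CH₃CH₂O⁻) > NH₂⁻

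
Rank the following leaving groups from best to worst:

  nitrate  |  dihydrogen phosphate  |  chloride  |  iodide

iodide > chloride > nitrate > dihydrogen phosphate

Leaving-group ability tracks the stability of the departed species; conjugate-acid pKₐ is the usual yardstick (lower pKₐ → better LG).
iodide: pKₐ(HI) ≈ -10
chloride: pKₐ(HCl) ≈ -7 — moderately weak base
nitrate: pKₐ(HNO₃) ≈ -1.3
dihydrogen phosphate: pKₐ(H₃PO₄) ≈ 2.1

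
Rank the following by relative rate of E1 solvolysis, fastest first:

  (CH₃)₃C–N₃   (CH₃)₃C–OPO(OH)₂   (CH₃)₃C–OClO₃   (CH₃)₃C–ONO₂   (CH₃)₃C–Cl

(CH₃)₃C–OClO₃ > (CH₃)₃C–Cl > (CH₃)₃C–ONO₂ > (CH₃)₃C–OPO(OH)₂ > (CH₃)₃C–N₃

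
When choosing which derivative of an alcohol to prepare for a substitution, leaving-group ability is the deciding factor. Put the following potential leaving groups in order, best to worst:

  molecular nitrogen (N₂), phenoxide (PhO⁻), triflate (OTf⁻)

molecular nitrogen (N₂) > triflate (OTf⁻) > phenoxide (PhO⁻)

molecular nitrogen (N₂): no meaningful conjugate acid; N₂ departs as an exceptionally stable neutral molecule
triflate (OTf⁻): pKₐ(CF₃SO₃H (triflic acid)) ≈ -14 — charge spread over three oxygens and a CF₃ group; the premier leaving group in synthesis
phenoxide (PhO⁻): pKₐ(C₆H₅OH (phenol)) ≈ 10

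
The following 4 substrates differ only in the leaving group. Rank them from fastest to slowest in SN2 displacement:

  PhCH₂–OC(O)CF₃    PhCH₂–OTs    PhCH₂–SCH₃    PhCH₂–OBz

PhCH₂–OTs > PhCH₂–OC(O)CF₃ > PhCH₂–OBz > PhCH₂–SCH₃

Identical carbon frameworks mean the comparison reduces to leaving-group quality.
Leaving-group ability tracks the stability of the departed species; conjugate-acid pKₐ is the usual yardstick (lower pKₐ → better LG).
PhCH₂–OTs loses OTs⁻: pKₐ(p-CH₃C₆H₄SO₃H (TsOH)) ≈ -2.8
PhCH₂–OC(O)CF₃ loses CF₃COO⁻: pKₐ(CF₃COOH) ≈ 0.2
PhCH₂–OBz loses PhCOO⁻: pKₐ(C₆H₅COOH) ≈ 4.2
PhCH₂–SCH₃ loses RS⁻: pKₐ(RSH (a thiol)) ≈ 10.5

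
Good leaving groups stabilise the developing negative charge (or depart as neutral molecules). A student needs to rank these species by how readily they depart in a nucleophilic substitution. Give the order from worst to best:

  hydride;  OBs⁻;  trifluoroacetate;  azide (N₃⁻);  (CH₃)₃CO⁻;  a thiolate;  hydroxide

hydride < (CH₃)₃CO⁻ < hydroxide < a thiolate < azide (N₃⁻) < trifluoroacetate < OBs⁻

Leaving-group ability tracks the stability of the departed species; conjugate-acid pKₐ is the usual yardstick (lower pKₐ → better LG).
OBs⁻: pKₐ(p-BrC₆H₄SO₃H) ≈ -2.8
trifluoroacetate: pKₐ(CF₃COOH) ≈ 0.2
azide (N₃⁻): pKₐ(HN₃) ≈ 4.7
a thiolate: pKₐ(RSH (a thiol)) ≈ 10.5
hydroxide: pKₐ(H₂O) ≈ 15.7
(CH₃)₃CO⁻: pKₐ(t-BuOH) ≈ 18
hydride: pKₐ(H₂) ≈ 36
The question asks for worst first, so the sequence is read in increasing leaving-group ability.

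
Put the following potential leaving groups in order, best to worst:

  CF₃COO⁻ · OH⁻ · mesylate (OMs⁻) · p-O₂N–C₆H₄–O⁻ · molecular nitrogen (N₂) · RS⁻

molecular nitrogen (N₂) > mesylate (OMs⁻) > CF₃COO⁻ > p-O₂N–C₆H₄–O⁻ > RS⁻ > OH⁻

Leaving-group ability tracks the stability of the departed species; conjugate-acid pKₐ is the usual yardstick (lower pKₐ → better LG).
molecular nitrogen (N₂): no meaningful conjugate acid; N₂ departs as an exceptionally stable neutral molecule
mesylate (OMs⁻): pKₐ(CH₃SO₃H (MsOH)) ≈ -1.9 — resonance-delocalised alkanesulfonate
CF₃COO⁻: pKₐ(CF₃COOH) ≈ 0.2 — strongly electron-withdrawing CF₃ stabilises the carboxylate
p-O₂N–C₆H₄–O⁻: pKₐ(p-nitrophenol) ≈ 7.2 — nitro group delocalises the charge; the classic chromogenic LG
RS⁻: pKₐ(RSH (a thiol)) ≈ 10.5
OH⁻: pKₐ(H₂O) ≈ 15.7 — strong base; essentially never leaves without prior activation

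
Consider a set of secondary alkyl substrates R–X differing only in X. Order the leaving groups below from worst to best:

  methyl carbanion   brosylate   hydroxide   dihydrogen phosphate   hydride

methyl carbanion < hydride < hydroxide < dihydrogen phosphate < brosylate

brosylate: pKₐ(p-BrC₆H₄SO₃H) ≈ -2.8
dihydrogen phosphate: pKₐ(H₃PO₄) ≈ 2.1
hydroxide: pKₐ(H₂O) ≈ 15.7
hydride: pKₐ(H₂) ≈ 36
methyl carbanion: pKₐ(CH₄) ≈ 48
Listed from poorest to best leaving group as asked.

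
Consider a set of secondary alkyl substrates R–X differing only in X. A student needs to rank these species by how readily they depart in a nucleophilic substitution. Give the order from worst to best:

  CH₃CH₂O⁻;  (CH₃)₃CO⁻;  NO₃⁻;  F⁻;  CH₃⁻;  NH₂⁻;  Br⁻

CH₃⁻ < NH₂⁻ < (CH₃)₃CO⁻ < CH₃CH₂O⁻ < F⁻ < NO₃⁻ < Br⁻

Br⁻: pKₐ(HBr) ≈ -9 — weak base; good leaving group
NO₃⁻: pKₐ(HNO₃) ≈ -1.3
F⁻: pKₐ(HF) ≈ 3.2
CH₃CH₂O⁻: pKₐ(CH₃CH₂OH) ≈ 16 — strong base; alkoxides do not leave unassisted
(CH₃)₃CO⁻: pKₐ(t-BuOH) ≈ 18 — bulky, strongly basic alkoxide
NH₂⁻: pKₐ(NH₃) ≈ 38 — extremely strong base; never a leaving group
CH₃⁻: pKₐ(CH₄) ≈ 48 — unstabilised carbanion; the worst conceivable leaving group
Reversing gives the worst-to-best order requested.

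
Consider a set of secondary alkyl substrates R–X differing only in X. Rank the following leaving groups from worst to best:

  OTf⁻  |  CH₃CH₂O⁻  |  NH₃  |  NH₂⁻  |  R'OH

Leaving-group ability tracks the stability of the departed species; conjugate-acid pKₐ is the usual yardstick (lower pKₐ → better LG).
OTf⁻: pKₐ(CF₃SO₃H (triflic acid)) ≈ -14
R'OH: pKₐ(R'OH₂⁺) ≈ -2.4
NH₃: pKₐ(NH₄⁺) ≈ 9.2
CH₃CH₂O⁻: pKₐ(CH₃CH₂OH) ≈ 16
NH₂⁻: pKₐ(NH₃) ≈ 38
The question asks for worst first, so the sequence is read in increasing leaving-group ability.

NH₂⁻ < CH₃CH₂O⁻ < NH₃ < R'OH < OTf⁻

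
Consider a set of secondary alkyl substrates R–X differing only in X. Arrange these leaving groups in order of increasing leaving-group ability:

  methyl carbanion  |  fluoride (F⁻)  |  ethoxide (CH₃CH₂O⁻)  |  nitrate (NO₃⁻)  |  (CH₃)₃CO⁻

Rank by basicity of the departing species: weakest base leaves most easily.
nitrate (NO₃⁻): pKₐ(HNO₃) ≈ -1.3
fluoride (F⁻): pKₐ(HF) ≈ 3.2 — small and strongly basic; the poor halide leaving group
ethoxide (CH₃CH₂O⁻): pKₐ(CH₃CH₂OH) ≈ 16 — strong base; alkoxides do not leave unassisted
(CH₃)₃CO⁻: pKₐ(t-BuOH) ≈ 18
methyl carbanion: pKₐ(CH₄) ≈ 48 — unstabilised carbanion; the worst conceivable leaving group
The question asks for worst first, so the sequence is read in increasing leaving-group ability.

methyl carbanion < (CH₃)₃CO⁻ < ethoxide (CH₃CH₂O⁻) < fluoride (F⁻) < nitrate (NO₃⁻)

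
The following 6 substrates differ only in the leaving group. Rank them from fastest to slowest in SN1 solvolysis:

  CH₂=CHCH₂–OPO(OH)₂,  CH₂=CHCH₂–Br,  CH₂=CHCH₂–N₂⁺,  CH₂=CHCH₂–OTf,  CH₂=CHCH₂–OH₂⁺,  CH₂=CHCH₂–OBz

CH₂=CHCH₂–N₂⁺ > CH₂=CHCH₂–OTf > CH₂=CHCH₂–Br > CH₂=CHCH₂–OH₂⁺ > CH₂=CHCH₂–OPO(OH)₂ > CH₂=CHCH₂–OBz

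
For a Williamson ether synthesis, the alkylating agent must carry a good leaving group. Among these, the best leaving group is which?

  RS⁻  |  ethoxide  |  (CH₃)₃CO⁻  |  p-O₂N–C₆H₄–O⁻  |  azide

azide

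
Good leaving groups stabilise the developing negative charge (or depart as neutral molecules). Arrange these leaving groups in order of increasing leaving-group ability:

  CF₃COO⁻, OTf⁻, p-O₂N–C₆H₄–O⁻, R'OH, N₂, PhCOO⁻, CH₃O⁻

Leaving-group ability tracks the stability of the departed species; conjugate-acid pKₐ is the usual yardstick (lower pKₐ → better LG).
N₂: no meaningful conjugate acid; N₂ departs as an exceptionally stable neutral molecule
OTf⁻: pKₐ(CF₃SO₃H (triflic acid)) ≈ -14
R'OH: pKₐ(R'OH₂⁺) ≈ -2.4 — neutral; leaves from a protonated ether (an oxonium ion, R–O(H)R'⁺)
CF₃COO⁻: pKₐ(CF₃COOH) ≈ 0.2
PhCOO⁻: pKₐ(C₆H₅COOH) ≈ 4.2 — aryl carboxylate
p-O₂N–C₆H₄–O⁻: pKₐ(p-nitrophenol) ≈ 7.2
CH₃O⁻: pKₐ(CH₃OH) ≈ 15.5 — strong base; alkoxides do not leave unassisted
The question asks for worst first, so the sequence is read in increasing leaving-group ability.

CH₃O⁻ < p-O₂N–C₆H₄–O⁻ < PhCOO⁻ < CF₃COO⁻ < R'OH < OTf⁻ < N₂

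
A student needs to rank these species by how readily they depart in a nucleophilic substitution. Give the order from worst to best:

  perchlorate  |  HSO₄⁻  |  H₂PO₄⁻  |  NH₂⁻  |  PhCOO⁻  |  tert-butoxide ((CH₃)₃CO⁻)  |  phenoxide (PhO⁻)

NH₂⁻ < tert-butoxide ((CH₃)₃CO⁻) < phenoxide (PhO⁻) < PhCOO⁻ < H₂PO₄⁻ < HSO₄⁻ < perchlorate

perchlorate: pKₐ(HClO₄) ≈ -10 — extremely weak base; rarely used for safety reasons
HSO₄⁻: pKₐ(H₂SO₄) ≈ -3 — conjugate base of a strong mineral acid
H₂PO₄⁻: pKₐ(H₃PO₄) ≈ 2.1
PhCOO⁻: pKₐ(C₆H₅COOH) ≈ 4.2 — aryl carboxylate
phenoxide (PhO⁻): pKₐ(C₆H₅OH (phenol)) ≈ 10 — resonance into the ring helps, but still a poor LG
tert-butoxide ((CH₃)₃CO⁻): pKₐ(t-BuOH) ≈ 18 — bulky, strongly basic alkoxide
NH₂⁻: pKₐ(NH₃) ≈ 38 — extremely strong base; never a leaving group
Reversing gives the worst-to-best order requested.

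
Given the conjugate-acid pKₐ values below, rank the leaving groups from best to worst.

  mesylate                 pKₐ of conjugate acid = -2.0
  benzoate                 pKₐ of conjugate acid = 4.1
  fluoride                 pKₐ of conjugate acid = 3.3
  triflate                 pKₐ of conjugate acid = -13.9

triflate > mesylate > fluoride > benzoate

Lower conjugate-acid pKₐ ⇒ weaker base ⇒ better leaving group.
Sorting by the given values: triflate (-13.9), mesylate (-2.0), fluoride (3.3), benzoate (4.1).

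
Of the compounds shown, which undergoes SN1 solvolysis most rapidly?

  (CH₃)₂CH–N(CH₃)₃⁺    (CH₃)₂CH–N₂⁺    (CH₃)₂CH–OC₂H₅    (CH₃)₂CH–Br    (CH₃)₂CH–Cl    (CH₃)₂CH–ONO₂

Same R in every case — rank the leaving groups.
Rank by basicity of the departing species: weakest base leaves most easily.
(CH₃)₂CH–N₂⁺ loses N₂: no meaningful conjugate acid; N₂ departs as an exceptionally stable neutral molecule
(CH₃)₂CH–Br loses Br⁻: pKₐ(HBr) ≈ -9
(CH₃)₂CH–Cl loses Cl⁻: pKₐ(HCl) ≈ -7
(CH₃)₂CH–ONO₂ loses NO₃⁻: pKₐ(HNO₃) ≈ -1.3
(CH₃)₂CH–N(CH₃)₃⁺ loses NR'₃: pKₐ(R'₃NH⁺) ≈ 10.7
(CH₃)₂CH–OC₂H₅ loses CH₃CH₂O⁻: pKₐ(CH₃CH₂OH) ≈ 16

(CH₃)₂CH–N₂⁺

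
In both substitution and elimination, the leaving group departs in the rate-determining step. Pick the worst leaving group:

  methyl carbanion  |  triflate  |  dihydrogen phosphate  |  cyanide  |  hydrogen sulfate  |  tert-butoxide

Leaving-group ability tracks the stability of the departed species; conjugate-acid pKₐ is the usual yardstick (lower pKₐ → better LG).
triflate: pKₐ(CF₃SO₃H (triflic acid)) ≈ -14
hydrogen sulfate: pKₐ(H₂SO₄) ≈ -3
dihydrogen phosphate: pKₐ(H₃PO₄) ≈ 2.1
cyanide: pKₐ(HCN) ≈ 9.2
tert-butoxide: pKₐ(t-BuOH) ≈ 18
methyl carbanion: pKₐ(CH₄) ≈ 48

methyl carbanion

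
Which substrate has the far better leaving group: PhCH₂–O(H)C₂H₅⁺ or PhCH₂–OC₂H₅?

From PhCH₂–OC₂H₅ the departing group would be CH₃CH₂O⁻ (pKₐ(CH₃CH₂OH) ≈ 16). Strong base; alkoxides do not leave unassisted.
From PhCH₂–O(H)C₂H₅⁺ the leaving group is R'OH (pKₐ(R'OH₂⁺) ≈ -2.4). Neutral; leaves from a protonated ether (an oxonium ion, R–O(H)R'⁺).
(In practice PhCH₂–O(H)C₂H₅⁺ is made from PhCH₂–OC₂H₅ by protonation with concentrated HBr, allowing neutral ethanol, rather than ethoxide, to depart.)

PhCH₂–O(H)C₂H₅⁺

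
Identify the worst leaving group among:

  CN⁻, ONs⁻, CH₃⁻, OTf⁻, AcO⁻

The more stable X⁻ (or X) is on its own — i.e. the weaker a base it is — the better a leaving group it makes.
OTf⁻: pKₐ(CF₃SO₃H (triflic acid)) ≈ -14
ONs⁻: pKₐ(p-O₂NC₆H₄SO₃H) ≈ -3.5
AcO⁻: pKₐ(CH₃COOH) ≈ 4.8
CN⁻: pKₐ(HCN) ≈ 9.2
CH₃⁻: pKₐ(CH₄) ≈ 48

CH₃⁻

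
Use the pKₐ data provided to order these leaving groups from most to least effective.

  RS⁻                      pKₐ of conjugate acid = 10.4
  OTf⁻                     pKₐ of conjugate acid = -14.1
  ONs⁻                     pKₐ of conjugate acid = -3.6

Lower conjugate-acid pKₐ ⇒ weaker base ⇒ better leaving group.
Sorting by the given values: OTf⁻ (-14.1), ONs⁻ (-3.6), RS⁻ (10.4).

OTf⁻ > ONs⁻ > RS⁻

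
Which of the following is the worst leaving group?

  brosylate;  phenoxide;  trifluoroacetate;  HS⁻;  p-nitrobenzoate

Leaving-group ability tracks the stability of the departed species; conjugate-acid pKₐ is the usual yardstick (lower pKₐ → better LG).
brosylate: pKₐ(p-BrC₆H₄SO₃H) ≈ -2.8
trifluoroacetate: pKₐ(CF₃COOH) ≈ 0.2
p-nitrobenzoate: pKₐ(p-nitrobenzoic acid) ≈ 3.4
HS⁻: pKₐ(H₂S) ≈ 7
phenoxide: pKₐ(C₆H₅OH (phenol)) ≈ 10

phenoxide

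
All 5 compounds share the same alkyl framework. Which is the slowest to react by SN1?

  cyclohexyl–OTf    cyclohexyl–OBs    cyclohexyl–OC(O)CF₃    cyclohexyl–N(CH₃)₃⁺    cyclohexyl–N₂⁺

cyclohexyl–N(CH₃)₃⁺

Same R in every case — rank the leaving groups.
Leaving-group ability tracks the stability of the departed species; conjugate-acid pKₐ is the usual yardstick (lower pKₐ → better LG).
cyclohexyl–N₂⁺ loses N₂: no meaningful conjugate acid; N₂ departs as an exceptionally stable neutral molecule
cyclohexyl–OTf loses OTf⁻: pKₐ(CF₃SO₃H (triflic acid)) ≈ -14
cyclohexyl–OBs loses OBs⁻: pKₐ(p-BrC₆H₄SO₃H) ≈ -2.8
cyclohexyl–OC(O)CF₃ loses CF₃COO⁻: pKₐ(CF₃COOH) ≈ 0.2
cyclohexyl–N(CH₃)₃⁺ loses NR'₃: pKₐ(R'₃NH⁺) ≈ 10.7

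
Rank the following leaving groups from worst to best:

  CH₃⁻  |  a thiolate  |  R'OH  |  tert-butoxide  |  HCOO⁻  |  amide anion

A good leaving group is a weak base: the lower the pKₐ of its conjugate acid, the more readily it departs.
R'OH: pKₐ(R'OH₂⁺) ≈ -2.4
HCOO⁻: pKₐ(HCOOH) ≈ 3.8
a thiolate: pKₐ(RSH (a thiol)) ≈ 10.5
tert-butoxide: pKₐ(t-BuOH) ≈ 18
amide anion: pKₐ(NH₃) ≈ 38
CH₃⁻: pKₐ(CH₄) ≈ 48
Listed from poorest to best leaving group as asked.

CH₃⁻ < amide anion < tert-butoxide < a thiolate < HCOO⁻ < R'OH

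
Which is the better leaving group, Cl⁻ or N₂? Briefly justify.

N₂ is the better leaving group.
N₂ is the ultimate leaving group — it departs as an exceptionally stable neutral molecule, whereas Cl⁻ (pKₐ(HCl) ≈ -7) is far more basic.

N₂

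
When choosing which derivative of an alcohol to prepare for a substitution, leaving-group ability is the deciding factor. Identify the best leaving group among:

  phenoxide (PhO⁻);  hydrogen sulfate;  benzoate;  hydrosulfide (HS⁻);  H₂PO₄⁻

hydrogen sulfate

hydrogen sulfate: pKₐ(H₂SO₄) ≈ -3
H₂PO₄⁻: pKₐ(H₃PO₄) ≈ 2.1
benzoate: pKₐ(C₆H₅COOH) ≈ 4.2
hydrosulfide (HS⁻): pKₐ(H₂S) ≈ 7
phenoxide (PhO⁻): pKₐ(C₆H₅OH (phenol)) ≈ 10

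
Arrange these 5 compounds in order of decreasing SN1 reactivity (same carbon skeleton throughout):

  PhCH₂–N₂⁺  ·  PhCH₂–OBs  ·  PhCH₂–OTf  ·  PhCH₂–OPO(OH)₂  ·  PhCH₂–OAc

PhCH₂–N₂⁺ > PhCH₂–OTf > PhCH₂–OBs > PhCH₂–OPO(OH)₂ > PhCH₂–OAc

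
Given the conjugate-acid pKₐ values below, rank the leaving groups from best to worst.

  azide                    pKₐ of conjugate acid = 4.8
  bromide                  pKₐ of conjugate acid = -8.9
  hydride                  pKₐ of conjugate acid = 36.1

Lower conjugate-acid pKₐ ⇒ weaker base ⇒ better leaving group.
Sorting by the given values: bromide (-8.9), azide (4.8), hydride (36.1).

bromide > azide > hydride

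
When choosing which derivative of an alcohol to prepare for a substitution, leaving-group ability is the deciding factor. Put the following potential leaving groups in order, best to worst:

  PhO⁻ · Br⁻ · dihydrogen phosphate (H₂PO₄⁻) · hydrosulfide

Br⁻ > dihydrogen phosphate (H₂PO₄⁻) > hydrosulfide > PhO⁻

The more stable X⁻ (or X) is on its own — i.e. the weaker a base it is — the better a leaving group it makes.
Br⁻: pKₐ(HBr) ≈ -9 — weak base; good leaving group
dihydrogen phosphate (H₂PO₄⁻): pKₐ(H₃PO₄) ≈ 2.1 — moderate base; biological leaving group after further activation
hydrosulfide: pKₐ(H₂S) ≈ 7
PhO⁻: pKₐ(C₆H₅OH (phenol)) ≈ 10 — resonance into the ring helps, but still a poor LG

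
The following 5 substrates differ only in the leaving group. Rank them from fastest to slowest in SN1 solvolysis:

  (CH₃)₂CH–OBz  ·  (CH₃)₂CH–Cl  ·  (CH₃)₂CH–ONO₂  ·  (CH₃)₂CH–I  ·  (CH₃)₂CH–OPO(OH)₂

Identical carbon frameworks mean the comparison reduces to leaving-group quality.
The more stable X⁻ (or X) is on its own — i.e. the weaker a base it is — the better a leaving group it makes.
(CH₃)₂CH–I loses I⁻: pKₐ(HI) ≈ -10
(CH₃)₂CH–Cl loses Cl⁻: pKₐ(HCl) ≈ -7
(CH₃)₂CH–ONO₂ loses NO₃⁻: pKₐ(HNO₃) ≈ -1.3
(CH₃)₂CH–OPO(OH)₂ loses H₂PO₄⁻: pKₐ(H₃PO₄) ≈ 2.1
(CH₃)₂CH–OBz loses PhCOO⁻: pKₐ(C₆H₅COOH) ≈ 4.2

(CH₃)₂CH–I > (CH₃)₂CH–Cl > (CH₃)₂CH–ONO₂ > (CH₃)₂CH–OPO(OH)₂ > (CH₃)₂CH–OBz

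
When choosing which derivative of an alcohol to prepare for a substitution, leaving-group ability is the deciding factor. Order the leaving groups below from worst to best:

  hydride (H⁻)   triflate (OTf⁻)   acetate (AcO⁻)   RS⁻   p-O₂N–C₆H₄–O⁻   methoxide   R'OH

hydride (H⁻) < methoxide < RS⁻ < p-O₂N–C₆H₄–O⁻ < acetate (AcO⁻) < R'OH < triflate (OTf⁻)

Rank by basicity of the departing species: weakest base leaves most easily.
triflate (OTf⁻): pKₐ(CF₃SO₃H (triflic acid)) ≈ -14
R'OH: pKₐ(R'OH₂⁺) ≈ -2.4
acetate (AcO⁻): pKₐ(CH₃COOH) ≈ 4.8
p-O₂N–C₆H₄–O⁻: pKₐ(p-nitrophenol) ≈ 7.2
RS⁻: pKₐ(RSH (a thiol)) ≈ 10.5
methoxide: pKₐ(CH₃OH) ≈ 15.5
hydride (H⁻): pKₐ(H₂) ≈ 36
Reversing gives the worst-to-best order requested.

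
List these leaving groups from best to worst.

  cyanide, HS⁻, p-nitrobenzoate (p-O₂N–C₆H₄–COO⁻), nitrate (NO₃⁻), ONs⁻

ONs⁻ > nitrate (NO₃⁻) > p-nitrobenzoate (p-O₂N–C₆H₄–COO⁻) > HS⁻ > cyanide

The more stable X⁻ (or X) is on its own — i.e. the weaker a base it is — the better a leaving group it makes.
ONs⁻: pKₐ(p-O₂NC₆H₄SO₃H) ≈ -3.5
nitrate (NO₃⁻): pKₐ(HNO₃) ≈ -1.3
p-nitrobenzoate (p-O₂N–C₆H₄–COO⁻): pKₐ(p-nitrobenzoic acid) ≈ 3.4
HS⁻: pKₐ(H₂S) ≈ 7
cyanide: pKₐ(HCN) ≈ 9.2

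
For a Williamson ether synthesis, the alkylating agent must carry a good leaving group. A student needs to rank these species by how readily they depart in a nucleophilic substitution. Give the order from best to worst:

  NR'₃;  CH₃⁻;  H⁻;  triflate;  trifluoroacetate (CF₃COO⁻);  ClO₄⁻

triflate > ClO₄⁻ > trifluoroacetate (CF₃COO⁻) > NR'₃ > H⁻ > CH₃⁻

Leaving-group ability tracks the stability of the departed species; conjugate-acid pKₐ is the usual yardstick (lower pKₐ → better LG).
triflate: pKₐ(CF₃SO₃H (triflic acid)) ≈ -14
ClO₄⁻: pKₐ(HClO₄) ≈ -10
trifluoroacetate (CF₃COO⁻): pKₐ(CF₃COOH) ≈ 0.2
NR'₃: pKₐ(R'₃NH⁺) ≈ 10.7 — neutral but still a fairly strong base; Hofmann-elimination LG
H⁻: pKₐ(H₂) ≈ 36
CH₃⁻: pKₐ(CH₄) ≈ 48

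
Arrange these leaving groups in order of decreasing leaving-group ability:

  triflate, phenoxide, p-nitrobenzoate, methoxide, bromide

triflate > bromide > p-nitrobenzoate > phenoxide > methoxide

Leaving-group ability tracks the stability of the departed species; conjugate-acid pKₐ is the usual yardstick (lower pKₐ → better LG).
triflate: pKₐ(CF₃SO₃H (triflic acid)) ≈ -14
bromide: pKₐ(HBr) ≈ -9
p-nitrobenzoate: pKₐ(p-nitrobenzoic acid) ≈ 3.4
phenoxide: pKₐ(C₆H₅OH (phenol)) ≈ 10
methoxide: pKₐ(CH₃OH) ≈ 15.5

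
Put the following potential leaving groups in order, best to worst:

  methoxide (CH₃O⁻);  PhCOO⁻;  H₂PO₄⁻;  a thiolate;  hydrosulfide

H₂PO₄⁻: pKₐ(H₃PO₄) ≈ 2.1
PhCOO⁻: pKₐ(C₆H₅COOH) ≈ 4.2
hydrosulfide: pKₐ(H₂S) ≈ 7
a thiolate: pKₐ(RSH (a thiol)) ≈ 10.5
methoxide (CH₃O⁻): pKₐ(CH₃OH) ≈ 15.5

H₂PO₄⁻ > PhCOO⁻ > hydrosulfide > a thiolate > methoxide (CH₃O⁻)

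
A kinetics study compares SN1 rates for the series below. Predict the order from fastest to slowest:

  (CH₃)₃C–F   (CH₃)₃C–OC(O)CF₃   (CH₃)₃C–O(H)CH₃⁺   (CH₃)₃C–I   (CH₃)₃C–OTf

(CH₃)₃C–OTf > (CH₃)₃C–I > (CH₃)₃C–O(H)CH₃⁺ > (CH₃)₃C–OC(O)CF₃ > (CH₃)₃C–F

With the same alkyl group throughout, only the leaving group differentiates the rates.
The more stable X⁻ (or X) is on its own — i.e. the weaker a base it is — the better a leaving group it makes.
(CH₃)₃C–OTf loses OTf⁻: pKₐ(CF₃SO₃H (triflic acid)) ≈ -14
(CH₃)₃C–I loses I⁻: pKₐ(HI) ≈ -10
(CH₃)₃C–O(H)CH₃⁺ loses R'OH: pKₐ(R'OH₂⁺) ≈ -2.4
(CH₃)₃C–OC(O)CF₃ loses CF₃COO⁻: pKₐ(CF₃COOH) ≈ 0.2
(CH₃)₃C–F loses F⁻: pKₐ(HF) ≈ 3.2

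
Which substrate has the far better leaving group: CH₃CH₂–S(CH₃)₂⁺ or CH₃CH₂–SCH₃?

From CH₃CH₂–SCH₃ the departing group would be RS⁻ (pKₐ(RSH (a thiol)) ≈ 10.5). Moderately basic; rarely leaves without activation.
From CH₃CH₂–S(CH₃)₂⁺ the leaving group is SR'₂ (pKₐ(R'₂SH⁺) ≈ -7). Neutral; leaves from a sulfonium salt (R–SR'₂⁺).
(In practice CH₃CH₂–S(CH₃)₂⁺ is made from CH₃CH₂–SCH₃ by S-methylation with CH₃I, allowing neutral dimethyl sulfide, rather than methanethiolate, to depart.)

CH₃CH₂–S(CH₃)₂⁺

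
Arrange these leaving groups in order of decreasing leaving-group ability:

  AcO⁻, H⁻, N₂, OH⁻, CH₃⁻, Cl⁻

N₂ > Cl⁻ > AcO⁻ > OH⁻ > H⁻ > CH₃⁻

Rank by basicity of the departing species: weakest base leaves most easily.
N₂: no meaningful conjugate acid; N₂ departs as an exceptionally stable neutral molecule
Cl⁻: pKₐ(HCl) ≈ -7 — moderately weak base
AcO⁻: pKₐ(CH₃COOH) ≈ 4.8 — resonance-stabilised but still a weak base
OH⁻: pKₐ(H₂O) ≈ 15.7 — strong base; essentially never leaves without prior activation
H⁻: pKₐ(H₂) ≈ 36
CH₃⁻: pKₐ(CH₄) ≈ 48 — unstabilised carbanion; the worst conceivable leaving group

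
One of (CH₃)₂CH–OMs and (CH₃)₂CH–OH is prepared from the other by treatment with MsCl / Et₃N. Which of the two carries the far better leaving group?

(CH₃)₂CH–OMs

From (CH₃)₂CH–OH the departing group would be OH⁻ (pKₐ(H₂O) ≈ 15.7). Strong base; essentially never leaves without prior activation.
From (CH₃)₂CH–OMs the leaving group is OMs⁻ (pKₐ(CH₃SO₃H (MsOH)) ≈ -1.9). Resonance-delocalised alkanesulfonate.
Treatment with MsCl / Et₃N works by converting the hydroxyl into a mesylate, making (CH₃)₂CH–OMs enormously more reactive.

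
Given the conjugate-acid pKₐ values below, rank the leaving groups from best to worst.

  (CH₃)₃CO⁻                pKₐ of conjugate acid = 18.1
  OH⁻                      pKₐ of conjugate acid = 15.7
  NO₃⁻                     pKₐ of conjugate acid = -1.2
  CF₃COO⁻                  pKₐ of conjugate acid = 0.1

Lower conjugate-acid pKₐ ⇒ weaker base ⇒ better leaving group.
Sorting by the given values: NO₃⁻ (-1.2), CF₃COO⁻ (0.1), OH⁻ (15.7), (CH₃)₃CO⁻ (18.1).

NO₃⁻ > CF₃COO⁻ > OH⁻ > (CH₃)₃CO⁻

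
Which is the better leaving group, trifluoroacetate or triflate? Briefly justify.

triflate is the better leaving group.
pKₐ(CF₃SO₃H (triflic acid)) ≈ -14 versus pKₐ(CF₃COOH) ≈ 0.2: triflate is the much weaker base.
Charge spread over three oxygens and a CF₃ group; the premier leaving group in synthesis.

triflate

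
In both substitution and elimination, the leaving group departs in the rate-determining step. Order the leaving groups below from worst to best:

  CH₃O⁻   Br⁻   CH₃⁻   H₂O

A good leaving group is a weak base: the lower the pKₐ of its conjugate acid, the more readily it departs.
Br⁻: pKₐ(HBr) ≈ -9
H₂O: pKₐ(H₃O⁺) ≈ -1.7 — neutral; leaves from a protonated alcohol (R–OH₂⁺)
CH₃O⁻: pKₐ(CH₃OH) ≈ 15.5 — strong base; alkoxides do not leave unassisted
CH₃⁻: pKₐ(CH₄) ≈ 48 — unstabilised carbanion; the worst conceivable leaving group
Listed from poorest to best leaving group as asked.

CH₃⁻ < CH₃O⁻ < H₂O < Br⁻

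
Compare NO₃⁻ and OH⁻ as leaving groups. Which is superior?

NO₃⁻

NO₃⁻ is the better leaving group.
pKₐ(HNO₃) ≈ -1.3 versus pKₐ(H₂O) ≈ 15.7: NO₃⁻ is the much weaker base.
Resonance-delocalised over three oxygens.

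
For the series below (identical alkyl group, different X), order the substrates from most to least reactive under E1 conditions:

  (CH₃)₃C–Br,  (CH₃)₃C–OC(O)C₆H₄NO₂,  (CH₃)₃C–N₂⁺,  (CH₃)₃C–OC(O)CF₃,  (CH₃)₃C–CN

(CH₃)₃C–N₂⁺ > (CH₃)₃C–Br > (CH₃)₃C–OC(O)CF₃ > (CH₃)₃C–OC(O)C₆H₄NO₂ > (CH₃)₃C–CN

With the same alkyl group throughout, only the leaving group differentiates the rates.
The more stable X⁻ (or X) is on its own — i.e. the weaker a base it is — the better a leaving group it makes.
(CH₃)₃C–N₂⁺ loses N₂: no meaningful conjugate acid; N₂ departs as an exceptionally stable neutral molecule
(CH₃)₃C–Br loses Br⁻: pKₐ(HBr) ≈ -9
(CH₃)₃C–OC(O)CF₃ loses CF₃COO⁻: pKₐ(CF₃COOH) ≈ 0.2
(CH₃)₃C–OC(O)C₆H₄NO₂ loses p-O₂N–C₆H₄–COO⁻: pKₐ(p-nitrobenzoic acid) ≈ 3.4
(CH₃)₃C–CN loses CN⁻: pKₐ(HCN) ≈ 9.2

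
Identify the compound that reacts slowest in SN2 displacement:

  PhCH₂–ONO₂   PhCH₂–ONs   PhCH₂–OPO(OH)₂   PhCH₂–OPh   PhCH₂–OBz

PhCH₂–OPh

With the same alkyl group throughout, only the leaving group differentiates the rates.
A good leaving group is a weak base: the lower the pKₐ of its conjugate acid, the more readily it departs.
PhCH₂–ONs loses ONs⁻: pKₐ(p-O₂NC₆H₄SO₃H) ≈ -3.5
PhCH₂–ONO₂ loses NO₃⁻: pKₐ(HNO₃) ≈ -1.3
PhCH₂–OPO(OH)₂ loses H₂PO₄⁻: pKₐ(H₃PO₄) ≈ 2.1
PhCH₂–OBz loses PhCOO⁻: pKₐ(C₆H₅COOH) ≈ 4.2
PhCH₂–OPh loses PhO⁻: pKₐ(C₆H₅OH (phenol)) ≈ 10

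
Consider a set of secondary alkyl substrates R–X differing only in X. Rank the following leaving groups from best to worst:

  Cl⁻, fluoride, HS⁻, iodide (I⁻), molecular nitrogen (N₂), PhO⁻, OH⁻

A good leaving group is a weak base: the lower the pKₐ of its conjugate acid, the more readily it departs.
molecular nitrogen (N₂): no meaningful conjugate acid; N₂ departs as an exceptionally stable neutral molecule
iodide (I⁻): pKₐ(HI) ≈ -10 — large, highly polarisable; very weak base
Cl⁻: pKₐ(HCl) ≈ -7
fluoride: pKₐ(HF) ≈ 3.2
HS⁻: pKₐ(H₂S) ≈ 7
PhO⁻: pKₐ(C₆H₅OH (phenol)) ≈ 10 — resonance into the ring helps, but still a poor LG
OH⁻: pKₐ(H₂O) ≈ 15.7

molecular nitrogen (N₂) > iodide (I⁻) > Cl⁻ > fluoride > HS⁻ > PhO⁻ > OH⁻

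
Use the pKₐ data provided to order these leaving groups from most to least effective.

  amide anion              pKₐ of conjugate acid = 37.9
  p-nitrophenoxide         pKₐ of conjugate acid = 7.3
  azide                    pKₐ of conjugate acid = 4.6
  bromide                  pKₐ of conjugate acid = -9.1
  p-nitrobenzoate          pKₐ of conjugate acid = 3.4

Lower conjugate-acid pKₐ ⇒ weaker base ⇒ better leaving group.
Sorting by the given values: bromide (-9.1), p-nitrobenzoate (3.4), azide (4.6), p-nitrophenoxide (7.3), amide anion (37.9).

bromide > p-nitrobenzoate > azide > p-nitrophenoxide > amide anion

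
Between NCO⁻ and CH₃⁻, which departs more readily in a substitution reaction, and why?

NCO⁻

NCO⁻ is the better leaving group.
pKₐ(HOCN) ≈ 3.5 versus pKₐ(CH₄) ≈ 48: NCO⁻ is the much weaker base.
Resonance between N and O.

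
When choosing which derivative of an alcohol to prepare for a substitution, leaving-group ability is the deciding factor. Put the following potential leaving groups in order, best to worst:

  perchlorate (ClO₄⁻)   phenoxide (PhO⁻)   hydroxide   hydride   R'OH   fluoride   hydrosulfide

perchlorate (ClO₄⁻) > R'OH > fluoride > hydrosulfide > phenoxide (PhO⁻) > hydroxide > hydride

perchlorate (ClO₄⁻): pKₐ(HClO₄) ≈ -10
R'OH: pKₐ(R'OH₂⁺) ≈ -2.4
fluoride: pKₐ(HF) ≈ 3.2 — small and strongly basic; the poor halide leaving group
hydrosulfide: pKₐ(H₂S) ≈ 7 — larger and more polarisable than the oxygen analogue
phenoxide (PhO⁻): pKₐ(C₆H₅OH (phenol)) ≈ 10 — resonance into the ring helps, but still a poor LG
hydroxide: pKₐ(H₂O) ≈ 15.7 — strong base; essentially never leaves without prior activation
hydride: pKₐ(H₂) ≈ 36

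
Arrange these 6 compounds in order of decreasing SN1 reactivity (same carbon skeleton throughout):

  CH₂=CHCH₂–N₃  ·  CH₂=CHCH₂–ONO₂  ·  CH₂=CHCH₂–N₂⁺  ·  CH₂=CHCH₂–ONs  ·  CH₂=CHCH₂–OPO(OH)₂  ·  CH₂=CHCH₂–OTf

Same R in every case — rank the leaving groups.
The more stable X⁻ (or X) is on its own — i.e. the weaker a base it is — the better a leaving group it makes.
CH₂=CHCH₂–N₂⁺ loses N₂: no meaningful conjugate acid; N₂ departs as an exceptionally stable neutral molecule
CH₂=CHCH₂–OTf loses OTf⁻: pKₐ(CF₃SO₃H (triflic acid)) ≈ -14
CH₂=CHCH₂–ONs loses ONs⁻: pKₐ(p-O₂NC₆H₄SO₃H) ≈ -3.5
CH₂=CHCH₂–ONO₂ loses NO₃⁻: pKₐ(HNO₃) ≈ -1.3
CH₂=CHCH₂–OPO(OH)₂ loses H₂PO₄⁻: pKₐ(H₃PO₄) ≈ 2.1
CH₂=CHCH₂–N₃ loses N₃⁻: pKₐ(HN₃) ≈ 4.7

CH₂=CHCH₂–N₂⁺ > CH₂=CHCH₂–OTf > CH₂=CHCH₂–ONs > CH₂=CHCH₂–ONO₂ > CH₂=CHCH₂–OPO(OH)₂ > CH₂=CHCH₂–N₃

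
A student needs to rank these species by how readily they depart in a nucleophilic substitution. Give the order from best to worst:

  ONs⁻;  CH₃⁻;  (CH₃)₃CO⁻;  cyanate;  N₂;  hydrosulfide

N₂ > ONs⁻ > cyanate > hydrosulfide > (CH₃)₃CO⁻ > CH₃⁻

N₂: no meaningful conjugate acid; N₂ departs as an exceptionally stable neutral molecule
ONs⁻: pKₐ(p-O₂NC₆H₄SO₃H) ≈ -3.5
cyanate: pKₐ(HOCN) ≈ 3.5
hydrosulfide: pKₐ(H₂S) ≈ 7
(CH₃)₃CO⁻: pKₐ(t-BuOH) ≈ 18
CH₃⁻: pKₐ(CH₄) ≈ 48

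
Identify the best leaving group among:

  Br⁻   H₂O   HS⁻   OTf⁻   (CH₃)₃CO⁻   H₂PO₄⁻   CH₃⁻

OTf⁻: pKₐ(CF₃SO₃H (triflic acid)) ≈ -14
Br⁻: pKₐ(HBr) ≈ -9
H₂O: pKₐ(H₃O⁺) ≈ -1.7
H₂PO₄⁻: pKₐ(H₃PO₄) ≈ 2.1
HS⁻: pKₐ(H₂S) ≈ 7
(CH₃)₃CO⁻: pKₐ(t-BuOH) ≈ 18
CH₃⁻: pKₐ(CH₄) ≈ 48

OTf⁻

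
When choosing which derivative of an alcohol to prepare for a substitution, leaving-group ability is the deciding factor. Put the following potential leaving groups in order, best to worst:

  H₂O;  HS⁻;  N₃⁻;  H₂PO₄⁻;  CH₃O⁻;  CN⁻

H₂O > H₂PO₄⁻ > N₃⁻ > HS⁻ > CN⁻ > CH₃O⁻

H₂O: pKₐ(H₃O⁺) ≈ -1.7
H₂PO₄⁻: pKₐ(H₃PO₄) ≈ 2.1 — moderate base; biological leaving group after further activation
N₃⁻: pKₐ(HN₃) ≈ 4.7
HS⁻: pKₐ(H₂S) ≈ 7 — larger and more polarisable than the oxygen analogue
CN⁻: pKₐ(HCN) ≈ 9.2 — sp carbon stabilises the charge somewhat, but still a poor LG
CH₃O⁻: pKₐ(CH₃OH) ≈ 15.5 — strong base; alkoxides do not leave unassisted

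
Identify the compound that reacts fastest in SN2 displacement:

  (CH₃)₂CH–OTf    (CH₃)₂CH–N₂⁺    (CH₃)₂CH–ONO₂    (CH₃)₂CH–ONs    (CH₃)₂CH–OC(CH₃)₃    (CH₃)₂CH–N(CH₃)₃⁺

(CH₃)₂CH–N₂⁺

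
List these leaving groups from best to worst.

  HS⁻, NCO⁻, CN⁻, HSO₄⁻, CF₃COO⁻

HSO₄⁻: pKₐ(H₂SO₄) ≈ -3
CF₃COO⁻: pKₐ(CF₃COOH) ≈ 0.2
NCO⁻: pKₐ(HOCN) ≈ 3.5
HS⁻: pKₐ(H₂S) ≈ 7
CN⁻: pKₐ(HCN) ≈ 9.2

HSO₄⁻ > CF₃COO⁻ > NCO⁻ > HS⁻ > CN⁻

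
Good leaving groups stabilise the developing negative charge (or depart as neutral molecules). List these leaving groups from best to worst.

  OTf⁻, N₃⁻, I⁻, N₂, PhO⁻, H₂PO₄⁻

N₂ > OTf⁻ > I⁻ > H₂PO₄⁻ > N₃⁻ > PhO⁻

Rank by basicity of the departing species: weakest base leaves most easily.
N₂: no meaningful conjugate acid; N₂ departs as an exceptionally stable neutral molecule
OTf⁻: pKₐ(CF₃SO₃H (triflic acid)) ≈ -14 — charge spread over three oxygens and a CF₃ group; the premier leaving group in synthesis
I⁻: pKₐ(HI) ≈ -10 — large, highly polarisable; very weak base
H₂PO₄⁻: pKₐ(H₃PO₄) ≈ 2.1
N₃⁻: pKₐ(HN₃) ≈ 4.7 — linear, resonance-stabilised
PhO⁻: pKₐ(C₆H₅OH (phenol)) ≈ 10 — resonance into the ring helps, but still a poor LG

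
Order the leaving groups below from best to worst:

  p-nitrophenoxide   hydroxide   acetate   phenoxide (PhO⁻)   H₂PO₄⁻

H₂PO₄⁻ > acetate > p-nitrophenoxide > phenoxide (PhO⁻) > hydroxide

The more stable X⁻ (or X) is on its own — i.e. the weaker a base it is — the better a leaving group it makes.
H₂PO₄⁻: pKₐ(H₃PO₄) ≈ 2.1 — moderate base; biological leaving group after further activation
acetate: pKₐ(CH₃COOH) ≈ 4.8
p-nitrophenoxide: pKₐ(p-nitrophenol) ≈ 7.2
phenoxide (PhO⁻): pKₐ(C₆H₅OH (phenol)) ≈ 10
hydroxide: pKₐ(H₂O) ≈ 15.7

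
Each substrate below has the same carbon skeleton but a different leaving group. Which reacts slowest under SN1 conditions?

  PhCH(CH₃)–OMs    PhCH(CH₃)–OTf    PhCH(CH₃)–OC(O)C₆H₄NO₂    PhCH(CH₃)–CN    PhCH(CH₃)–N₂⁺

Same R in every case — rank the leaving groups.
A good leaving group is a weak base: the lower the pKₐ of its conjugate acid, the more readily it departs.
PhCH(CH₃)–N₂⁺ loses N₂: no meaningful conjugate acid; N₂ departs as an exceptionally stable neutral molecule
PhCH(CH₃)–OTf loses OTf⁻: pKₐ(CF₃SO₃H (triflic acid)) ≈ -14
PhCH(CH₃)–OMs loses OMs⁻: pKₐ(CH₃SO₃H (MsOH)) ≈ -1.9
PhCH(CH₃)–OC(O)C₆H₄NO₂ loses p-O₂N–C₆H₄–COO⁻: pKₐ(p-nitrobenzoic acid) ≈ 3.4
PhCH(CH₃)–CN loses CN⁻: pKₐ(HCN) ≈ 9.2

PhCH(CH₃)–CN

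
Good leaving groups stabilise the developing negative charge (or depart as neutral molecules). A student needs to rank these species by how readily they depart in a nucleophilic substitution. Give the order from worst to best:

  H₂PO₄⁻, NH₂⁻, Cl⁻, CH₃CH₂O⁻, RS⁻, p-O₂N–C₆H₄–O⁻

NH₂⁻ < CH₃CH₂O⁻ < RS⁻ < p-O₂N–C₆H₄–O⁻ < H₂PO₄⁻ < Cl⁻

The more stable X⁻ (or X) is on its own — i.e. the weaker a base it is — the better a leaving group it makes.
Cl⁻: pKₐ(HCl) ≈ -7 — moderately weak base
H₂PO₄⁻: pKₐ(H₃PO₄) ≈ 2.1 — moderate base; biological leaving group after further activation
p-O₂N–C₆H₄–O⁻: pKₐ(p-nitrophenol) ≈ 7.2
RS⁻: pKₐ(RSH (a thiol)) ≈ 10.5 — moderately basic; rarely leaves without activation
CH₃CH₂O⁻: pKₐ(CH₃CH₂OH) ≈ 16 — strong base; alkoxides do not leave unassisted
NH₂⁻: pKₐ(NH₃) ≈ 38 — extremely strong base; never a leaving group
The question asks for worst first, so the sequence is read in increasing leaving-group ability.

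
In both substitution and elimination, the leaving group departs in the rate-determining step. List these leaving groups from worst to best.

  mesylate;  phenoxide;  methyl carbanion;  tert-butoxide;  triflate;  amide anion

triflate: pKₐ(CF₃SO₃H (triflic acid)) ≈ -14
mesylate: pKₐ(CH₃SO₃H (MsOH)) ≈ -1.9
phenoxide: pKₐ(C₆H₅OH (phenol)) ≈ 10
tert-butoxide: pKₐ(t-BuOH) ≈ 18 — bulky, strongly basic alkoxide
amide anion: pKₐ(NH₃) ≈ 38 — extremely strong base; never a leaving group
methyl carbanion: pKₐ(CH₄) ≈ 48 — unstabilised carbanion; the worst conceivable leaving group
Listed from poorest to best leaving group as asked.

methyl carbanion < amide anion < tert-butoxide < phenoxide < mesylate < triflate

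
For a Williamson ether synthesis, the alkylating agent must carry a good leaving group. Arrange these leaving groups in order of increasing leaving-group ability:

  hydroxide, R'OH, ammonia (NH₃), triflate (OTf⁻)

hydroxide < ammonia (NH₃) < R'OH < triflate (OTf⁻)

A good leaving group is a weak base: the lower the pKₐ of its conjugate acid, the more readily it departs.
triflate (OTf⁻): pKₐ(CF₃SO₃H (triflic acid)) ≈ -14
R'OH: pKₐ(R'OH₂⁺) ≈ -2.4
ammonia (NH₃): pKₐ(NH₄⁺) ≈ 9.2
hydroxide: pKₐ(H₂O) ≈ 15.7
Reversing gives the worst-to-best order requested.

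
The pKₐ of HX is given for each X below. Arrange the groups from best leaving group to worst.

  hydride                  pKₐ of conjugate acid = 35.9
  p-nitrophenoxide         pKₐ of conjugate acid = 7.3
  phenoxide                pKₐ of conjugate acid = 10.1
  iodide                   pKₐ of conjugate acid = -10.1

iodide > p-nitrophenoxide > phenoxide > hydride

Lower conjugate-acid pKₐ ⇒ weaker base ⇒ better leaving group.
Sorting by the given values: iodide (-10.1), p-nitrophenoxide (7.3), phenoxide (10.1), hydride (35.9).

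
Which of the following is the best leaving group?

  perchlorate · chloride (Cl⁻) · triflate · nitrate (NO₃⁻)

The more stable X⁻ (or X) is on its own — i.e. the weaker a base it is — the better a leaving group it makes.
triflate: pKₐ(CF₃SO₃H (triflic acid)) ≈ -14
perchlorate: pKₐ(HClO₄) ≈ -10
chloride (Cl⁻): pKₐ(HCl) ≈ -7
nitrate (NO₃⁻): pKₐ(HNO₃) ≈ -1.3

triflate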